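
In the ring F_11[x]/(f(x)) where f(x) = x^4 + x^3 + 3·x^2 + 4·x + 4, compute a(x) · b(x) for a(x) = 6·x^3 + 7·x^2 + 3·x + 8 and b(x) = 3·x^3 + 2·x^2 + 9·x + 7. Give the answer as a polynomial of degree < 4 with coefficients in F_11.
a · b ≡ 10·x^3 + 2·x^2 + x + 2 (mod f(x))

Multiply as integer polynomials: a · b = 18·x^6 + 33·x^5 + 77·x^4 + 135·x^3 + 92·x^2 + 93·x + 56. Reducing coefficients mod 11: a · b ≡ 7·x^6 + 3·x^3 + 4·x^2 + 5·x + 1. Now divide by f(x) = x^4 + x^3 + 3·x^2 + 4·x + 4 in F_11[x], eliminating the leading term at each step:
  leading term 7·x^6: subtract (7·x^2)·f(x) = 7·x^6 + 7·x^5 + 10·x^4 + 6·x^3 + 6·x^2, leaving 4·x^5 + x^4 + 8·x^3 + 9·x^2 + 5·x + 1 (coefficients mod 11)
  leading term 4·x^5: subtract (4·x)·f(x) = 4·x^5 + 4·x^4 + x^3 + 5·x^2 + 5·x, leaving 8·x^4 + 7·x^3 + 4·x^2 + 1 (coefficients mod 11)
  leading term 8·x^4: subtract (8)·f(x) = 8·x^4 + 8·x^3 + 2·x^2 + 10·x + 10, leaving 10·x^3 + 2·x^2 + x + 2 (coefficients mod 11)
The degree is now < 4, so this is the remainder. Hence a · b ≡ 10·x^3 + 2·x^2 + x + 2 in F_11[x]/(f).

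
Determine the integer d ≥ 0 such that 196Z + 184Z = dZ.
(196, 184) = (4); d = 4

In the PID Z, (a, b) is generated by gcd(a, b). Compute gcd(196, 184) with the extended Euclidean algorithm, tracking rows (r, s, t) with s·196 + t·184 = r:
  row A: (196, 1, 0)   [1·196 + 0·184 = 196]
  row B: (184, 0, 1)   [0·196 + 1·184 = 184]
  196 = 1·184 + 12   → row C = row A − 1·row B = (12, 1, −1)   [check: 1·196 − 1·184 = 12]
  184 = 15·12 + 4   → row D = row B − 15·row C = (4, −15, 16)   [check: −15·196 + 16·184 = 4]
  12 = 3·4 + 0   → remainder 0, stop. gcd = 4 (last nonzero row D).
So gcd(196, 184) = 4, with Bézout identity −15·196 + 16·184 = 4. Containment (⊇): the Bézout identity exhibits 4 as an element of (196, 184), giving (4) ⊆ (196, 184). Containment (⊆): since 4 | 196 and 4 | 184 (196 = 4·49, 184 = 4·46), every Z-linear combination of 196 and 184 is divisible by 4, so (196, 184) ⊆ (4). Therefore (196, 184) = (4), d = 4.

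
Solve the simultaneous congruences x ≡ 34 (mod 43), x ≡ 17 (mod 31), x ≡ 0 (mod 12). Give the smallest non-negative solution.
x ≡ 7860 (mod 15996); the representative in [0, 15996) is 7860

The moduli 43, 31, 12 are pairwise coprime, so by the CRT there is a unique solution mod 43·31·12 = 15996.
Solve by successive substitution. Start with x ≡ 34 (mod 43).
  Combine with x ≡ 17 (mod 31): write x = 34 + 43·t and require 34 + 43·t ≡ 17 (mod 31), i.e. 43·t ≡ 17 − 34 ≡ 14 (mod 31). Since 43^(−1) ≡ 13 (mod 31) (43 ≡ 12 (mod 31)), t ≡ 13·14 ≡ 27 (mod 31). So x ≡ 34 + 43·27 = 1195 (mod 1333).
  Combine with x ≡ 0 (mod 12): write x = 1195 + 1333·t and require 1195 + 1333·t ≡ 0 (mod 12), i.e. 1333·t ≡ 0 − 1195 ≡ 5 (mod 12). Since 1333^(−1) ≡ 1 (mod 12) (1333 ≡ 1 (mod 12)), t ≡ 1·5 ≡ 5 (mod 12). So x ≡ 1195 + 1333·5 = 7860 (mod 15996).
Unique solution in [0, 15996): x = 7860.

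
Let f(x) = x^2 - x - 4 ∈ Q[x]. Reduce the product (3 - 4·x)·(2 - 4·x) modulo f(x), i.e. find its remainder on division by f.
First multiply in Q[x] without reducing: a · b = 16·x^2 - 20·x + 6. Now divide by f(x) = x^2 - x - 4, eliminating the leading term at each step:
  leading term 16·x^2: subtract (16)·f(x) = 16·x^2 - 16·x - 64, leaving 70 - 4·x
The degree is now < 2, so this is the remainder. Hence a · b ≡ 70 - 4·x in Q[x]/(f).

Final answer: a · b ≡ 70 - 4·x (mod f(x))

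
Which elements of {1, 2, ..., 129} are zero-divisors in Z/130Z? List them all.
An element a ∈ Z/130Z (with a ≠ 0) is a zero-divisor iff gcd(a, 130) > 1 (because a is a unit precisely when gcd(a, n) = 1, and in Z/nZ every nonzero, non-unit element is a zero-divisor). Scan a = 1, ..., 129 and keep those with gcd(a, 130) > 1:
  gcd(2, 130) = 2, gcd(4, 130) = 2, gcd(5, 130) = 5, gcd(6, 130) = 2, gcd(8, 130) = 2, gcd(10, 130) = 10, gcd(12, 130) = 2, gcd(13, 130) = 13, gcd(14, 130) = 2, gcd(15, 130) = 5, gcd(16, 130) = 2, gcd(18, 130) = 2, gcd(20, 130) = 10, gcd(22, 130) = 2, gcd(24, 130) = 2, gcd(25, 130) = 5, gcd(26, 130) = 26, gcd(28, 130) = 2, gcd(30, 130) = 10, gcd(32, 130) = 2, gcd(34, 130) = 2, gcd(35, 130) = 5, gcd(36, 130) = 2, gcd(38, 130) = 2, gcd(39, 130) = 13, gcd(40, 130) = 10, gcd(42, 130) = 2, gcd(44, 130) = 2, gcd(45, 130) = 5, gcd(46, 130) = 2, gcd(48, 130) = 2, gcd(50, 130) = 10, gcd(52, 130) = 26, gcd(54, 130) = 2, gcd(55, 130) = 5, gcd(56, 130) = 2, gcd(58, 130) = 2, gcd(60, 130) = 10, gcd(62, 130) = 2, gcd(64, 130) = 2, gcd(65, 130) = 65, gcd(66, 130) = 2, gcd(68, 130) = 2, gcd(70, 130) = 10, gcd(72, 130) = 2, gcd(74, 130) = 2, gcd(75, 130) = 5, gcd(76, 130) = 2, gcd(78, 130) = 26, gcd(80, 130) = 10, gcd(82, 130) = 2, gcd(84, 130) = 2, gcd(85, 130) = 5, gcd(86, 130) = 2, gcd(88, 130) = 2, gcd(90, 130) = 10, gcd(91, 130) = 13, gcd(92, 130) = 2, gcd(94, 130) = 2, gcd(95, 130) = 5, gcd(96, 130) = 2, gcd(98, 130) = 2, gcd(100, 130) = 10, gcd(102, 130) = 2, gcd(104, 130) = 26, gcd(105, 130) = 5, gcd(106, 130) = 2, gcd(108, 130) = 2, gcd(110, 130) = 10, gcd(112, 130) = 2, gcd(114, 130) = 2, gcd(115, 130) = 5, gcd(116, 130) = 2, gcd(117, 130) = 13, gcd(118, 130) = 2, gcd(120, 130) = 10, gcd(122, 130) = 2, gcd(124, 130) = 2, gcd(125, 130) = 5, gcd(126, 130) = 2, gcd(128, 130) = 2.
All other a ∈ {1, ..., 129} have gcd(a, 130) = 1 and are units. So the nonzero zero-divisors are exactly the 81 values of a appearing in this scan.

Final answer: nonzero zero-divisors of Z/130Z = {2, 4, 5, 6, 8, 10, 12, 13, 14, 15, 16, 18, 20, 22, 24, 25, 26, 28, 30, 32, 34, 35, 36, 38, 39, 40, 42, 44, 45, 46, 48, 50, 52, 54, 55, 56, 58, 60, 62, 64, 65, 66, 68, 70, 72, 74, 75, 76, 78, 80, 82, 84, 85, 86, 88, 90, 91, 92, 94, 95, 96, 98, 100, 102, 104, 105, 106, 108, 110, 112, 114, 115, 116, 117, 118, 120, 122, 124, 125, 126, 128}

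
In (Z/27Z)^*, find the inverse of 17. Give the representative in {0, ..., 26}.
17^(−1) ≡ 8 (mod 27)

Apply the extended Euclidean algorithm to (27, 17), tracking rows (r, s, t) with s·27 + t·17 = r. Each division r_prev = q·r_cur + r_new produces the new row as (previous row) − q·(current row):
  row A: (27, 1, 0)   [1·27 + 0·17 = 27]
  row B: (17, 0, 1)   [0·27 + 1·17 = 17]
  27 = 1·17 + 10   → row C = row A − 1·row B = (10, 1, −1)   [check: 1·27 − 1·17 = 10]
  17 = 1·10 + 7   → row D = row B − 1·row C = (7, −1, 2)   [check: −1·27 + 2·17 = 7]
  10 = 1·7 + 3   → row E = row C − 1·row D = (3, 2, −3)   [check: 2·27 − 3·17 = 3]
  7 = 2·3 + 1   → row F = row D − 2·row E = (1, −5, 8)   [check: −5·27 + 8·17 = 1]
  3 = 3·1 + 0   → remainder 0, stop. gcd = 1 (last nonzero row F).
The gcd is 1, so 17 is invertible mod 27. The last nonzero row gives −5·27 + 8·17 = 1, so t = 8. So 17^(−1) ≡ 8 (mod 27). Verify: 17 · 8 = 136 ≡ 1 (mod 27). ✓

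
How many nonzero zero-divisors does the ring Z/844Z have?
In Z/844Z each nonzero element is either a unit (gcd with 844 is 1) or a zero-divisor (gcd > 1). The number of units is φ(844): factorise 844 = 2^2 · 211, so φ(844) = (2^2 − 2^1) · (211 − 1) = 2 · 210 = 420. The nonzero elements number 844 − 1 = 843. Hence the nonzero zero-divisors number 843 − 420 = 423.

Final answer: Z/844Z has 423 nonzero zero-divisors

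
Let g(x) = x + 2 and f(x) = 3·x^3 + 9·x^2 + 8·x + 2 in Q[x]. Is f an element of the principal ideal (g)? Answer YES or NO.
NO

In Q[x] the ideal (g) consists of all multiples of g, so f ∈ (g) iff g | f, i.e. iff the remainder of f on division by g is 0. Divide f by g (g is monic, so eliminate the leading term of the running remainder at each step):
  leading term 3·x^3: subtract (3·x^2)·g(x) = 3·x^3 + 6·x^2, leaving 3·x^2 + 8·x + 2
  leading term 3·x^2: subtract (3·x)·g(x) = 3·x^2 + 6·x, leaving 2·x + 2
  leading term 2·x: subtract (2)·g(x) = 2·x + 4, leaving -2
The remainder r(x) = -2 ≠ 0 (and deg r < deg g), so g ∤ f, i.e. f ∉ (g).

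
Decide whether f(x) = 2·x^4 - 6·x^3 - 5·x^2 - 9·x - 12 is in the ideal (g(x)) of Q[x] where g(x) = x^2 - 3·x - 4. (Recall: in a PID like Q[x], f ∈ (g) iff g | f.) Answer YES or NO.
YES

In Q[x] the ideal (g) consists of all multiples of g, so f ∈ (g) iff g | f, i.e. iff the remainder of f on division by g is 0. Divide f by g (g is monic, so eliminate the leading term of the running remainder at each step):
  leading term 2·x^4: subtract (2·x^2)·g(x) = 2·x^4 - 6·x^3 - 8·x^2, leaving 3·x^2 - 9·x - 12
  leading term 3·x^2: subtract (3)·g(x) = 3·x^2 - 9·x - 12, leaving 0
The remainder is 0, so f(x) = g(x) · h(x) with h(x) = 2·x^2 + 3. Hence g | f, i.e. f ∈ (g).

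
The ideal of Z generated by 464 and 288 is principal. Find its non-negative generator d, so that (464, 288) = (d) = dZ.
In the PID Z, (a, b) is generated by gcd(a, b). Compute gcd(464, 288) with the extended Euclidean algorithm, tracking rows (r, s, t) with s·464 + t·288 = r:
  row A: (464, 1, 0)   [1·464 + 0·288 = 464]
  row B: (288, 0, 1)   [0·464 + 1·288 = 288]
  464 = 1·288 + 176   → row C = row A − 1·row B = (176, 1, −1)   [check: 1·464 − 1·288 = 176]
  288 = 1·176 + 112   → row D = row B − 1·row C = (112, −1, 2)   [check: −1·464 + 2·288 = 112]
  176 = 1·112 + 64   → row E = row C − 1·row D = (64, 2, −3)   [check: 2·464 − 3·288 = 64]
  112 = 1·64 + 48   → row F = row D − 1·row E = (48, −3, 5)   [check: −3·464 + 5·288 = 48]
  64 = 1·48 + 16   → row G = row E − 1·row F = (16, 5, −8)   [check: 5·464 − 8·288 = 16]
  48 = 3·16 + 0   → remainder 0, stop. gcd = 16 (last nonzero row G).
So gcd(464, 288) = 16, with Bézout identity 5·464 − 8·288 = 16. Containment (⊇): the Bézout identity exhibits 16 as an element of (464, 288), giving (16) ⊆ (464, 288). Containment (⊆): since 16 | 464 and 16 | 288 (464 = 16·29, 288 = 16·18), every Z-linear combination of 464 and 288 is divisible by 16, so (464, 288) ⊆ (16). Therefore (464, 288) = (16), d = 16.

Final answer: (464, 288) = (16); d = 16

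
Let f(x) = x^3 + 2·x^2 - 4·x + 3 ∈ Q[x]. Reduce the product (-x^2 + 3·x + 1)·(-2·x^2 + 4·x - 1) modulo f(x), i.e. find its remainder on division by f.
a · b ≡ 47·x^2 - 61·x + 41 (mod f(x))

First multiply in Q[x] without reducing: a · b = 2·x^4 - 10·x^3 + 11·x^2 + x - 1. Now divide by f(x) = x^3 + 2·x^2 - 4·x + 3, eliminating the leading term at each step:
  leading term 2·x^4: subtract (2·x)·f(x) = 2·x^4 + 4·x^3 - 8·x^2 + 6·x, leaving -14·x^3 + 19·x^2 - 5·x - 1
  leading term -14·x^3: subtract (-14)·f(x) = -14·x^3 - 28·x^2 + 56·x - 42, leaving 47·x^2 - 61·x + 41
The degree is now < 3, so this is the remainder. Hence a · b ≡ 47·x^2 - 61·x + 41 in Q[x]/(f).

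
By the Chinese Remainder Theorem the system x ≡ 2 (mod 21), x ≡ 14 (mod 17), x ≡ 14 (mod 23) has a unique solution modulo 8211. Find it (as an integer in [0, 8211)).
The moduli 21, 17, 23 are pairwise coprime, so by the CRT there is a unique solution mod 21·17·23 = 8211.
Solve by successive substitution. Start with x ≡ 2 (mod 21).
  Combine with x ≡ 14 (mod 17): write x = 2 + 21·t and require 2 + 21·t ≡ 14 (mod 17), i.e. 21·t ≡ 14 − 2 ≡ 12 (mod 17). Since 21^(−1) ≡ 13 (mod 17) (21 ≡ 4 (mod 17)), t ≡ 13·12 ≡ 3 (mod 17). So x ≡ 2 + 21·3 = 65 (mod 357).
  Combine with x ≡ 14 (mod 23): write x = 65 + 357·t and require 65 + 357·t ≡ 14 (mod 23), i.e. 357·t ≡ 14 − 65 ≡ 18 (mod 23). Since 357^(−1) ≡ 2 (mod 23) (357 ≡ 12 (mod 23)), t ≡ 2·18 ≡ 13 (mod 23). So x ≡ 65 + 357·13 = 4706 (mod 8211).
Unique solution in [0, 8211): x = 4706.

Final answer: x ≡ 4706 (mod 8211); the representative in [0, 8211) is 4706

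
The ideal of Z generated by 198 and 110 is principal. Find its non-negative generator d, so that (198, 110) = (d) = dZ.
(198, 110) = (22); d = 22

In the PID Z, (a, b) is generated by gcd(a, b). Compute gcd(198, 110) with the extended Euclidean algorithm, tracking rows (r, s, t) with s·198 + t·110 = r:
  row A: (198, 1, 0)   [1·198 + 0·110 = 198]
  row B: (110, 0, 1)   [0·198 + 1·110 = 110]
  198 = 1·110 + 88   → row C = row A − 1·row B = (88, 1, −1)   [check: 1·198 − 1·110 = 88]
  110 = 1·88 + 22   → row D = row B − 1·row C = (22, −1, 2)   [check: −1·198 + 2·110 = 22]
  88 = 4·22 + 0   → remainder 0, stop. gcd = 22 (last nonzero row D).
So gcd(198, 110) = 22, with Bézout identity −1·198 + 2·110 = 22. Containment (⊇): the Bézout identity exhibits 22 as an element of (198, 110), giving (22) ⊆ (198, 110). Containment (⊆): since 22 | 198 and 22 | 110 (198 = 22·9, 110 = 22·5), every Z-linear combination of 198 and 110 is divisible by 22, so (198, 110) ⊆ (22). Therefore (198, 110) = (22), d = 22.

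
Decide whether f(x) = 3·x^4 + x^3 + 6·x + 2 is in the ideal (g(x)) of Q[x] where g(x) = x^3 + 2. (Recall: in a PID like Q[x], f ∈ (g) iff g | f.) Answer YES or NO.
YES

In Q[x] the ideal (g) consists of all multiples of g, so f ∈ (g) iff g | f, i.e. iff the remainder of f on division by g is 0. Divide f by g (g is monic, so eliminate the leading term of the running remainder at each step):
  leading term 3·x^4: subtract (3·x)·g(x) = 3·x^4 + 6·x, leaving x^3 + 2
  leading term x^3: subtract (1)·g(x) = x^3 + 2, leaving 0
The remainder is 0, so f(x) = g(x) · h(x) with h(x) = 3·x + 1. Hence g | f, i.e. f ∈ (g).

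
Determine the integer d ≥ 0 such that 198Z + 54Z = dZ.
In the PID Z, (a, b) is generated by gcd(a, b). Compute gcd(198, 54) with the extended Euclidean algorithm, tracking rows (r, s, t) with s·198 + t·54 = r:
  row A: (198, 1, 0)   [1·198 + 0·54 = 198]
  row B: (54, 0, 1)   [0·198 + 1·54 = 54]
  198 = 3·54 + 36   → row C = row A − 3·row B = (36, 1, −3)   [check: 1·198 − 3·54 = 36]
  54 = 1·36 + 18   → row D = row B − 1·row C = (18, −1, 4)   [check: −1·198 + 4·54 = 18]
  36 = 2·18 + 0   → remainder 0, stop. gcd = 18 (last nonzero row D).
So gcd(198, 54) = 18, with Bézout identity −1·198 + 4·54 = 18. Containment (⊇): the Bézout identity exhibits 18 as an element of (198, 54), giving (18) ⊆ (198, 54). Containment (⊆): since 18 | 198 and 18 | 54 (198 = 18·11, 54 = 18·3), every Z-linear combination of 198 and 54 is divisible by 18, so (198, 54) ⊆ (18). Therefore (198, 54) = (18), d = 18.

Final answer: (198, 54) = (18); d = 18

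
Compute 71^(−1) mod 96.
71^(−1) ≡ 23 (mod 96)

Apply the extended Euclidean algorithm to (96, 71), tracking rows (r, s, t) with s·96 + t·71 = r. Each division r_prev = q·r_cur + r_new produces the new row as (previous row) − q·(current row):
  row A: (96, 1, 0)   [1·96 + 0·71 = 96]
  row B: (71, 0, 1)   [0·96 + 1·71 = 71]
  96 = 1·71 + 25   → row C = row A − 1·row B = (25, 1, −1)   [check: 1·96 − 1·71 = 25]
  71 = 2·25 + 21   → row D = row B − 2·row C = (21, −2, 3)   [check: −2·96 + 3·71 = 21]
  25 = 1·21 + 4   → row E = row C − 1·row D = (4, 3, −4)   [check: 3·96 − 4·71 = 4]
  21 = 5·4 + 1   → row F = row D − 5·row E = (1, −17, 23)   [check: −17·96 + 23·71 = 1]
  4 = 4·1 + 0   → remainder 0, stop. gcd = 1 (last nonzero row F).
The gcd is 1, so 71 is invertible mod 96. The last nonzero row gives −17·96 + 23·71 = 1, so t = 23. So 71^(−1) ≡ 23 (mod 96). Verify: 71 · 23 = 1633 ≡ 1 (mod 96). ✓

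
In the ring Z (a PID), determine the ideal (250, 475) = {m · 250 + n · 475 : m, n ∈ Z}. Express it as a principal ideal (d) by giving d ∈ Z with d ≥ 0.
In the PID Z, (a, b) is generated by gcd(a, b). Compute gcd(475, 250) with the extended Euclidean algorithm, tracking rows (r, s, t) with s·475 + t·250 = r:
  row A: (475, 1, 0)   [1·475 + 0·250 = 475]
  row B: (250, 0, 1)   [0·475 + 1·250 = 250]
  475 = 1·250 + 225   → row C = row A − 1·row B = (225, 1, −1)   [check: 1·475 − 1·250 = 225]
  250 = 1·225 + 25   → row D = row B − 1·row C = (25, −1, 2)   [check: −1·475 + 2·250 = 25]
  225 = 9·25 + 0   → remainder 0, stop. gcd = 25 (last nonzero row D).
So gcd(250, 475) = 25, with Bézout identity −1·475 + 2·250 = 25. Containment (⊇): the Bézout identity exhibits 25 as an element of (250, 475), giving (25) ⊆ (250, 475). Containment (⊆): since 25 | 250 and 25 | 475 (250 = 25·10, 475 = 25·19), every Z-linear combination of 250 and 475 is divisible by 25, so (250, 475) ⊆ (25). Therefore (250, 475) = (25), d = 25.

Final answer: (250, 475) = (25); d = 25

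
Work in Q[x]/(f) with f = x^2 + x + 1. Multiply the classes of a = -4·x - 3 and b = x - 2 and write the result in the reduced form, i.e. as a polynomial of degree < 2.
a · b ≡ 9·x + 10 (mod f(x))

First multiply in Q[x] without reducing: a · b = -4·x^2 + 5·x + 6. Now divide by f(x) = x^2 + x + 1, eliminating the leading term at each step:
  leading term -4·x^2: subtract (-4)·f(x) = -4·x^2 - 4·x - 4, leaving 9·x + 10
The degree is now < 2, so this is the remainder. Hence a · b ≡ 9·x + 10 in Q[x]/(f).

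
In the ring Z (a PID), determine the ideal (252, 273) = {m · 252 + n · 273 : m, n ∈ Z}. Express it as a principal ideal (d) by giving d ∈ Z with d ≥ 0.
(252, 273) = (21); d = 21

In the PID Z, (a, b) is generated by gcd(a, b). Compute gcd(273, 252) with the extended Euclidean algorithm, tracking rows (r, s, t) with s·273 + t·252 = r:
  row A: (273, 1, 0)   [1·273 + 0·252 = 273]
  row B: (252, 0, 1)   [0·273 + 1·252 = 252]
  273 = 1·252 + 21   → row C = row A − 1·row B = (21, 1, −1)   [check: 1·273 − 1·252 = 21]
  252 = 12·21 + 0   → remainder 0, stop. gcd = 21 (last nonzero row C).
So gcd(252, 273) = 21, with Bézout identity 1·273 − 1·252 = 21. Containment (⊇): the Bézout identity exhibits 21 as an element of (252, 273), giving (21) ⊆ (252, 273). Containment (⊆): since 21 | 252 and 21 | 273 (252 = 21·12, 273 = 21·13), every Z-linear combination of 252 and 273 is divisible by 21, so (252, 273) ⊆ (21). Therefore (252, 273) = (21), d = 21.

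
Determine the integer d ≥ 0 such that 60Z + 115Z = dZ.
In the PID Z, (a, b) is generated by gcd(a, b). Compute gcd(115, 60) with the extended Euclidean algorithm, tracking rows (r, s, t) with s·115 + t·60 = r:
  row A: (115, 1, 0)   [1·115 + 0·60 = 115]
  row B: (60, 0, 1)   [0·115 + 1·60 = 60]
  115 = 1·60 + 55   → row C = row A − 1·row B = (55, 1, −1)   [check: 1·115 − 1·60 = 55]
  60 = 1·55 + 5   → row D = row B − 1·row C = (5, −1, 2)   [check: −1·115 + 2·60 = 5]
  55 = 11·5 + 0   → remainder 0, stop. gcd = 5 (last nonzero row D).
So gcd(60, 115) = 5, with Bézout identity −1·115 + 2·60 = 5. Containment (⊇): the Bézout identity exhibits 5 as an element of (60, 115), giving (5) ⊆ (60, 115). Containment (⊆): since 5 | 60 and 5 | 115 (60 = 5·12, 115 = 5·23), every Z-linear combination of 60 and 115 is divisible by 5, so (60, 115) ⊆ (5). Therefore (60, 115) = (5), d = 5.

Final answer: (60, 115) = (5); d = 5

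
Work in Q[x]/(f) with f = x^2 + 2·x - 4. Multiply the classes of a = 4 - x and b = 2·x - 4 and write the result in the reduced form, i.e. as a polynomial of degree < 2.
First multiply in Q[x] without reducing: a · b = -2·x^2 + 12·x - 16. Now divide by f(x) = x^2 + 2·x - 4, eliminating the leading term at each step:
  leading term -2·x^2: subtract (-2)·f(x) = -2·x^2 - 4·x + 8, leaving 16·x - 24
The degree is now < 2, so this is the remainder. Hence a · b ≡ 16·x - 24 in Q[x]/(f).

Final answer: a · b ≡ 16·x - 24 (mod f(x))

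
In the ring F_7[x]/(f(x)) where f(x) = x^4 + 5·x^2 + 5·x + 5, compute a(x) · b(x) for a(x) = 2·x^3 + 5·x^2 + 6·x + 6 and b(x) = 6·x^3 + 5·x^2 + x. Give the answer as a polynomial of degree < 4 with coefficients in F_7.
Multiply as integer polynomials: a · b = 12·x^6 + 40·x^5 + 63·x^4 + 71·x^3 + 36·x^2 + 6·x. Reducing coefficients mod 7: a · b ≡ 5·x^6 + 5·x^5 + x^3 + x^2 + 6·x. Now divide by f(x) = x^4 + 5·x^2 + 5·x + 5 in F_7[x], eliminating the leading term at each step:
  leading term 5·x^6: subtract (5·x^2)·f(x) = 5·x^6 + 4·x^4 + 4·x^3 + 4·x^2, leaving 5·x^5 + 3·x^4 + 4·x^3 + 4·x^2 + 6·x (coefficients mod 7)
  leading term 5·x^5: subtract (5·x)·f(x) = 5·x^5 + 4·x^3 + 4·x^2 + 4·x, leaving 3·x^4 + 2·x (coefficients mod 7)
  leading term 3·x^4: subtract (3)·f(x) = 3·x^4 + x^2 + x + 1, leaving 6·x^2 + x + 6 (coefficients mod 7)
The degree is now < 4, so this is the remainder. Hence a · b ≡ 6·x^2 + x + 6 in F_7[x]/(f).

Final answer: a · b ≡ 6·x^2 + x + 6 (mod f(x))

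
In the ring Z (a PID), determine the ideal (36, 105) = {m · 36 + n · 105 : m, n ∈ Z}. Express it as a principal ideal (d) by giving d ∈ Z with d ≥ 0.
In the PID Z, (a, b) is generated by gcd(a, b). Compute gcd(105, 36) with the extended Euclidean algorithm, tracking rows (r, s, t) with s·105 + t·36 = r:
  row A: (105, 1, 0)   [1·105 + 0·36 = 105]
  row B: (36, 0, 1)   [0·105 + 1·36 = 36]
  105 = 2·36 + 33   → row C = row A − 2·row B = (33, 1, −2)   [check: 1·105 − 2·36 = 33]
  36 = 1·33 + 3   → row D = row B − 1·row C = (3, −1, 3)   [check: −1·105 + 3·36 = 3]
  33 = 11·3 + 0   → remainder 0, stop. gcd = 3 (last nonzero row D).
So gcd(36, 105) = 3, with Bézout identity −1·105 + 3·36 = 3. Containment (⊇): the Bézout identity exhibits 3 as an element of (36, 105), giving (3) ⊆ (36, 105). Containment (⊆): since 3 | 36 and 3 | 105 (36 = 3·12, 105 = 3·35), every Z-linear combination of 36 and 105 is divisible by 3, so (36, 105) ⊆ (3). Therefore (36, 105) = (3), d = 3.

Final answer: (36, 105) = (3); d = 3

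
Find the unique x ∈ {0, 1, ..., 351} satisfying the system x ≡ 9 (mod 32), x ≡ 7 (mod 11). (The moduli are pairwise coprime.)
x ≡ 73 (mod 352); the representative in [0, 352) is 73

The moduli 32, 11 are pairwise coprime, so by the CRT there is a unique solution mod 32·11 = 352.
Solve by successive substitution. Start with x ≡ 9 (mod 32).
  Combine with x ≡ 7 (mod 11): write x = 9 + 32·t and require 9 + 32·t ≡ 7 (mod 11), i.e. 32·t ≡ 7 − 9 ≡ 9 (mod 11). Since 32^(−1) ≡ 10 (mod 11) (32 ≡ 10 (mod 11)), t ≡ 10·9 ≡ 2 (mod 11). So x ≡ 9 + 32·2 = 73 (mod 352).
Unique solution in [0, 352): x = 73.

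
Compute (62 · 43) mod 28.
Reduce the factors first: 62 ≡ 6, 43 ≡ 15 (mod 28), so 62 · 43 ≡ 6 · 15 (mod 28). 6 · 15 = 90. Dividing by 28: 90 = 3·28 + 6. So (62 · 43) mod 28 = 6.

Final answer: 6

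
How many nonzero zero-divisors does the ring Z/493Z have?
Z/493Z has 44 nonzero zero-divisors

In Z/493Z each nonzero element is either a unit (gcd with 493 is 1) or a zero-divisor (gcd > 1). The number of units is φ(493): factorise 493 = 17 · 29, so φ(493) = (17 − 1) · (29 − 1) = 16 · 28 = 448. The nonzero elements number 493 − 1 = 492. Hence the nonzero zero-divisors number 492 − 448 = 44.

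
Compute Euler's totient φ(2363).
φ is multiplicative, with φ(p^e) = p^e − p^(e−1). Factorise 2363 = 17 · 139. Then
  φ(2363) = (17 − 1) · (139 − 1) = 16 · 138 = 2208.

Final answer: φ(2363) = 2208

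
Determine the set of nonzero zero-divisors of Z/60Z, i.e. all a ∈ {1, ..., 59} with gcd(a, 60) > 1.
An element a ∈ Z/60Z (with a ≠ 0) is a zero-divisor iff gcd(a, 60) > 1 (because a is a unit precisely when gcd(a, n) = 1, and in Z/nZ every nonzero, non-unit element is a zero-divisor). Scan a = 1, ..., 59 and keep those with gcd(a, 60) > 1:
  gcd(2, 60) = 2, gcd(3, 60) = 3, gcd(4, 60) = 4, gcd(5, 60) = 5, gcd(6, 60) = 6, gcd(8, 60) = 4, gcd(9, 60) = 3, gcd(10, 60) = 10, gcd(12, 60) = 12, gcd(14, 60) = 2, gcd(15, 60) = 15, gcd(16, 60) = 4, gcd(18, 60) = 6, gcd(20, 60) = 20, gcd(21, 60) = 3, gcd(22, 60) = 2, gcd(24, 60) = 12, gcd(25, 60) = 5, gcd(26, 60) = 2, gcd(27, 60) = 3, gcd(28, 60) = 4, gcd(30, 60) = 30, gcd(32, 60) = 4, gcd(33, 60) = 3, gcd(34, 60) = 2, gcd(35, 60) = 5, gcd(36, 60) = 12, gcd(38, 60) = 2, gcd(39, 60) = 3, gcd(40, 60) = 20, gcd(42, 60) = 6, gcd(44, 60) = 4, gcd(45, 60) = 15, gcd(46, 60) = 2, gcd(48, 60) = 12, gcd(50, 60) = 10, gcd(51, 60) = 3, gcd(52, 60) = 4, gcd(54, 60) = 6, gcd(55, 60) = 5, gcd(56, 60) = 4, gcd(57, 60) = 3, gcd(58, 60) = 2.
All other a ∈ {1, ..., 59} have gcd(a, 60) = 1 and are units. So the nonzero zero-divisors are exactly the 43 values of a appearing in this scan.

Final answer: nonzero zero-divisors of Z/60Z = {2, 3, 4, 5, 6, 8, 9, 10, 12, 14, 15, 16, 18, 20, 21, 22, 24, 25, 26, 27, 28, 30, 32, 33, 34, 35, 36, 38, 39, 40, 42, 44, 45, 46, 48, 50, 51, 52, 54, 55, 56, 57, 58}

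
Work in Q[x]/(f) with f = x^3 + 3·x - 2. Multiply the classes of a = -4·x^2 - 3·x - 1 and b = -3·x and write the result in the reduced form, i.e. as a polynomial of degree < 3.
a · b ≡ 9·x^2 - 33·x + 24 (mod f(x))

First multiply in Q[x] without reducing: a · b = 12·x^3 + 9·x^2 + 3·x. Now divide by f(x) = x^3 + 3·x - 2, eliminating the leading term at each step:
  leading term 12·x^3: subtract (12)·f(x) = 12·x^3 + 36·x - 24, leaving 9·x^2 - 33·x + 24
The degree is now < 3, so this is the remainder. Hence a · b ≡ 9·x^2 - 33·x + 24 in Q[x]/(f).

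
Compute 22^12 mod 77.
22

Use repeated squaring. Binary(12) = 1100. Walk through the bits of the exponent 12 left-to-right: at each bit after the leading one, square the running value, then multiply by 22 if the bit is 1 (always reducing mod 77):
  bit 1 = 1 (leading): start with 22.
  bit 2 = 1: square 22^2 = 484 ≡ 22; bit is 1, so multiply 22·22 = 484 ≡ 22 (mod 77).
  bit 3 = 0: square 22^2 = 484 ≡ 22 (mod 77).
  bit 4 = 0: square 22^2 = 484 ≡ 22 (mod 77).
Final value: 22^12 ≡ 22 (mod 77).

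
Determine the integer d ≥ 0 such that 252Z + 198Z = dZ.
In the PID Z, (a, b) is generated by gcd(a, b). Compute gcd(252, 198) with the extended Euclidean algorithm, tracking rows (r, s, t) with s·252 + t·198 = r:
  row A: (252, 1, 0)   [1·252 + 0·198 = 252]
  row B: (198, 0, 1)   [0·252 + 1·198 = 198]
  252 = 1·198 + 54   → row C = row A − 1·row B = (54, 1, −1)   [check: 1·252 − 1·198 = 54]
  198 = 3·54 + 36   → row D = row B − 3·row C = (36, −3, 4)   [check: −3·252 + 4·198 = 36]
  54 = 1·36 + 18   → row E = row C − 1·row D = (18, 4, −5)   [check: 4·252 − 5·198 = 18]
  36 = 2·18 + 0   → remainder 0, stop. gcd = 18 (last nonzero row E).
So gcd(252, 198) = 18, with Bézout identity 4·252 − 5·198 = 18. Containment (⊇): the Bézout identity exhibits 18 as an element of (252, 198), giving (18) ⊆ (252, 198). Containment (⊆): since 18 | 252 and 18 | 198 (252 = 18·14, 198 = 18·11), every Z-linear combination of 252 and 198 is divisible by 18, so (252, 198) ⊆ (18). Therefore (252, 198) = (18), d = 18.

Final answer: (252, 198) = (18); d = 18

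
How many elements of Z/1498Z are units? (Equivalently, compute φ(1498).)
An element a ∈ Z/1498Z is a unit iff gcd(a, 1498) = 1, so the number of units is φ(1498). φ is multiplicative, with φ(p^e) = p^e − p^(e−1). Factorise 1498 = 2 · 7 · 107. Then
  φ(1498) = (2 − 1) · (7 − 1) · (107 − 1) = 1 · 6 · 106 = 636.

Final answer: Z/1498Z has φ(1498) = 636 units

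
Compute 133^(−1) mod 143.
133^(−1) ≡ 100 (mod 143)

Apply the extended Euclidean algorithm to (143, 133), tracking rows (r, s, t) with s·143 + t·133 = r. Each division r_prev = q·r_cur + r_new produces the new row as (previous row) − q·(current row):
  row A: (143, 1, 0)   [1·143 + 0·133 = 143]
  row B: (133, 0, 1)   [0·143 + 1·133 = 133]
  143 = 1·133 + 10   → row C = row A − 1·row B = (10, 1, −1)   [check: 1·143 − 1·133 = 10]
  133 = 13·10 + 3   → row D = row B − 13·row C = (3, −13, 14)   [check: −13·143 + 14·133 = 3]
  10 = 3·3 + 1   → row E = row C − 3·row D = (1, 40, −43)   [check: 40·143 − 43·133 = 1]
  3 = 3·1 + 0   → remainder 0, stop. gcd = 1 (last nonzero row E).
The gcd is 1, so 133 is invertible mod 143. The last nonzero row gives 40·143 − 43·133 = 1, so t = −43. So 133^(−1) ≡ −43 ≡ 100 (mod 143). Verify: 133 · 100 = 13300 ≡ 1 (mod 143). ✓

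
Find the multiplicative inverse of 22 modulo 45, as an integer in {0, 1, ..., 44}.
22^(−1) ≡ 43 (mod 45)

Apply the extended Euclidean algorithm to (45, 22), tracking rows (r, s, t) with s·45 + t·22 = r. Each division r_prev = q·r_cur + r_new produces the new row as (previous row) − q·(current row):
  row A: (45, 1, 0)   [1·45 + 0·22 = 45]
  row B: (22, 0, 1)   [0·45 + 1·22 = 22]
  45 = 2·22 + 1   → row C = row A − 2·row B = (1, 1, −2)   [check: 1·45 − 2·22 = 1]
  22 = 22·1 + 0   → remainder 0, stop. gcd = 1 (last nonzero row C).
The gcd is 1, so 22 is invertible mod 45. The last nonzero row gives 1·45 − 2·22 = 1, so t = −2. So 22^(−1) ≡ −2 ≡ 43 (mod 45). Verify: 22 · 43 = 946 ≡ 1 (mod 45). ✓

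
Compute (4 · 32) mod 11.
7

Reduce the factors first: 32 ≡ 10 (mod 11), so 4 · 32 ≡ 4 · 10 (mod 11). 4 · 10 = 40. Dividing by 11: 40 = 3·11 + 7. So (4 · 32) mod 11 = 7.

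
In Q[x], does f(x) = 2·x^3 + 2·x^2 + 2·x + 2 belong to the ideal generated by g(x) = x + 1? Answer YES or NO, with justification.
YES

In Q[x] the ideal (g) consists of all multiples of g, so f ∈ (g) iff g | f, i.e. iff the remainder of f on division by g is 0. Divide f by g (g is monic, so eliminate the leading term of the running remainder at each step):
  leading term 2·x^3: subtract (2·x^2)·g(x) = 2·x^3 + 2·x^2, leaving 2·x + 2
  leading term 2·x: subtract (2)·g(x) = 2·x + 2, leaving 0
The remainder is 0, so f(x) = g(x) · h(x) with h(x) = 2·x^2 + 2. Hence g | f, i.e. f ∈ (g).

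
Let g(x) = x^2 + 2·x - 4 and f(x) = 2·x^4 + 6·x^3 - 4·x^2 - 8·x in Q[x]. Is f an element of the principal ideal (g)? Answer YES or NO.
In Q[x] the ideal (g) consists of all multiples of g, so f ∈ (g) iff g | f, i.e. iff the remainder of f on division by g is 0. Divide f by g (g is monic, so eliminate the leading term of the running remainder at each step):
  leading term 2·x^4: subtract (2·x^2)·g(x) = 2·x^4 + 4·x^3 - 8·x^2, leaving 2·x^3 + 4·x^2 - 8·x
  leading term 2·x^3: subtract (2·x)·g(x) = 2·x^3 + 4·x^2 - 8·x, leaving 0
The remainder is 0, so f(x) = g(x) · h(x) with h(x) = 2·x^2 + 2·x. Hence g | f, i.e. f ∈ (g).

Final answer: YES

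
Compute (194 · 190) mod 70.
Reduce the factors first: 194 ≡ 54, 190 ≡ 50 (mod 70), so 194 · 190 ≡ 54 · 50 (mod 70). 54 · 50 = 2700. Dividing by 70: 2700 = 38·70 + 40. So (194 · 190) mod 70 = 40.

Final answer: 40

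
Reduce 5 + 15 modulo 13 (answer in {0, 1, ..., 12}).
Reduce the summands first: 15 ≡ 2 (mod 13), so 5 + 15 ≡ 5 + 2 (mod 13). 5 + 2 = 7; 7 = 0·13 + 7, so (5 + 15) mod 13 = 7.

Final answer: 7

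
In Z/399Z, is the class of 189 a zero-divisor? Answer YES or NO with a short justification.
YES

gcd(189, 399) = 21 > 1, so 189 is not a unit in Z/399Z. In Z/nZ every nonzero non-unit is a zero-divisor: explicitly, take b = 399/gcd = 19 ≠ 0 (mod 399); then 189·19 = 3591 = 9·399, i.e. 189·19 ≡ 0 (mod 399). So 189 is a zero-divisor.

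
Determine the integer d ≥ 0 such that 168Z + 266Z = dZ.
In the PID Z, (a, b) is generated by gcd(a, b). Compute gcd(266, 168) with the extended Euclidean algorithm, tracking rows (r, s, t) with s·266 + t·168 = r:
  row A: (266, 1, 0)   [1·266 + 0·168 = 266]
  row B: (168, 0, 1)   [0·266 + 1·168 = 168]
  266 = 1·168 + 98   → row C = row A − 1·row B = (98, 1, −1)   [check: 1·266 − 1·168 = 98]
  168 = 1·98 + 70   → row D = row B − 1·row C = (70, −1, 2)   [check: −1·266 + 2·168 = 70]
  98 = 1·70 + 28   → row E = row C − 1·row D = (28, 2, −3)   [check: 2·266 − 3·168 = 28]
  70 = 2·28 + 14   → row F = row D − 2·row E = (14, −5, 8)   [check: −5·266 + 8·168 = 14]
  28 = 2·14 + 0   → remainder 0, stop. gcd = 14 (last nonzero row F).
So gcd(168, 266) = 14, with Bézout identity −5·266 + 8·168 = 14. Containment (⊇): the Bézout identity exhibits 14 as an element of (168, 266), giving (14) ⊆ (168, 266). Containment (⊆): since 14 | 168 and 14 | 266 (168 = 14·12, 266 = 14·19), every Z-linear combination of 168 and 266 is divisible by 14, so (168, 266) ⊆ (14). Therefore (168, 266) = (14), d = 14.

Final answer: (168, 266) = (14); d = 14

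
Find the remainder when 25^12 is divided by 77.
Use repeated squaring. Binary(12) = 1100. Walk through the bits of the exponent 12 left-to-right: at each bit after the leading one, square the running value, then multiply by 25 if the bit is 1 (always reducing mod 77):
  bit 1 = 1 (leading): start with 25.
  bit 2 = 1: square 25^2 = 625 ≡ 9; bit is 1, so multiply 9·25 = 225 ≡ 71 (mod 77).
  bit 3 = 0: square 71^2 = 5041 ≡ 36 (mod 77).
  bit 4 = 0: square 36^2 = 1296 ≡ 64 (mod 77).
Final value: 25^12 ≡ 64 (mod 77).

Final answer: 64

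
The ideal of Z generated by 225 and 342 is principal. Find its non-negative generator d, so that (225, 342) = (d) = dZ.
In the PID Z, (a, b) is generated by gcd(a, b). Compute gcd(342, 225) with the extended Euclidean algorithm, tracking rows (r, s, t) with s·342 + t·225 = r:
  row A: (342, 1, 0)   [1·342 + 0·225 = 342]
  row B: (225, 0, 1)   [0·342 + 1·225 = 225]
  342 = 1·225 + 117   → row C = row A − 1·row B = (117, 1, −1)   [check: 1·342 − 1·225 = 117]
  225 = 1·117 + 108   → row D = row B − 1·row C = (108, −1, 2)   [check: −1·342 + 2·225 = 108]
  117 = 1·108 + 9   → row E = row C − 1·row D = (9, 2, −3)   [check: 2·342 − 3·225 = 9]
  108 = 12·9 + 0   → remainder 0, stop. gcd = 9 (last nonzero row E).
So gcd(225, 342) = 9, with Bézout identity 2·342 − 3·225 = 9. Containment (⊇): the Bézout identity exhibits 9 as an element of (225, 342), giving (9) ⊆ (225, 342). Containment (⊆): since 9 | 225 and 9 | 342 (225 = 9·25, 342 = 9·38), every Z-linear combination of 225 and 342 is divisible by 9, so (225, 342) ⊆ (9). Therefore (225, 342) = (9), d = 9.

Final answer: (225, 342) = (9); d = 9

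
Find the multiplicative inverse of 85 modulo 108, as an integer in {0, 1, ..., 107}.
Apply the extended Euclidean algorithm to (108, 85), tracking rows (r, s, t) with s·108 + t·85 = r. Each division r_prev = q·r_cur + r_new produces the new row as (previous row) − q·(current row):
  row A: (108, 1, 0)   [1·108 + 0·85 = 108]
  row B: (85, 0, 1)   [0·108 + 1·85 = 85]
  108 = 1·85 + 23   → row C = row A − 1·row B = (23, 1, −1)   [check: 1·108 − 1·85 = 23]
  85 = 3·23 + 16   → row D = row B − 3·row C = (16, −3, 4)   [check: −3·108 + 4·85 = 16]
  23 = 1·16 + 7   → row E = row C − 1·row D = (7, 4, −5)   [check: 4·108 − 5·85 = 7]
  16 = 2·7 + 2   → row F = row D − 2·row E = (2, −11, 14)   [check: −11·108 + 14·85 = 2]
  7 = 3·2 + 1   → row G = row E − 3·row F = (1, 37, −47)   [check: 37·108 − 47·85 = 1]
  2 = 2·1 + 0   → remainder 0, stop. gcd = 1 (last nonzero row G).
The gcd is 1, so 85 is invertible mod 108. The last nonzero row gives 37·108 − 47·85 = 1, so t = −47. So 85^(−1) ≡ −47 ≡ 61 (mod 108). Verify: 85 · 61 = 5185 ≡ 1 (mod 108). ✓

Final answer: 85^(−1) ≡ 61 (mod 108)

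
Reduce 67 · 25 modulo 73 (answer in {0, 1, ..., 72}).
Both factors are already reduced mod 73. 67 · 25 = 1675. Dividing by 73: 1675 = 22·73 + 69. So (67 · 25) mod 73 = 69.

Final answer: 69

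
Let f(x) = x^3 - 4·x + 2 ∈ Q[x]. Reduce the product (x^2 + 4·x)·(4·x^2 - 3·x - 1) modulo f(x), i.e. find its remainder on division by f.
First multiply in Q[x] without reducing: a · b = 4·x^4 + 13·x^3 - 13·x^2 - 4·x. Now divide by f(x) = x^3 - 4·x + 2, eliminating the leading term at each step:
  leading term 4·x^4: subtract (4·x)·f(x) = 4·x^4 - 16·x^2 + 8·x, leaving 13·x^3 + 3·x^2 - 12·x
  leading term 13·x^3: subtract (13)·f(x) = 13·x^3 - 52·x + 26, leaving 3·x^2 + 40·x - 26
The degree is now < 3, so this is the remainder. Hence a · b ≡ 3·x^2 + 40·x - 26 in Q[x]/(f).

Final answer: a · b ≡ 3·x^2 + 40·x - 26 (mod f(x))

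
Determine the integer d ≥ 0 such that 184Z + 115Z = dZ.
(184, 115) = (23); d = 23

In the PID Z, (a, b) is generated by gcd(a, b). Compute gcd(184, 115) with the extended Euclidean algorithm, tracking rows (r, s, t) with s·184 + t·115 = r:
  row A: (184, 1, 0)   [1·184 + 0·115 = 184]
  row B: (115, 0, 1)   [0·184 + 1·115 = 115]
  184 = 1·115 + 69   → row C = row A − 1·row B = (69, 1, −1)   [check: 1·184 − 1·115 = 69]
  115 = 1·69 + 46   → row D = row B − 1·row C = (46, −1, 2)   [check: −1·184 + 2·115 = 46]
  69 = 1·46 + 23   → row E = row C − 1·row D = (23, 2, −3)   [check: 2·184 − 3·115 = 23]
  46 = 2·23 + 0   → remainder 0, stop. gcd = 23 (last nonzero row E).
So gcd(184, 115) = 23, with Bézout identity 2·184 − 3·115 = 23. Containment (⊇): the Bézout identity exhibits 23 as an element of (184, 115), giving (23) ⊆ (184, 115). Containment (⊆): since 23 | 184 and 23 | 115 (184 = 23·8, 115 = 23·5), every Z-linear combination of 184 and 115 is divisible by 23, so (184, 115) ⊆ (23). Therefore (184, 115) = (23), d = 23.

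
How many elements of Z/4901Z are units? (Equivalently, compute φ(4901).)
Z/4901Z has φ(4901) = 4368 units

An element a ∈ Z/4901Z is a unit iff gcd(a, 4901) = 1, so the number of units is φ(4901). φ is multiplicative, with φ(p^e) = p^e − p^(e−1). Factorise 4901 = 13^2 · 29. Then
  φ(4901) = (13^2 − 13^1) · (29 − 1) = 156 · 28 = 4368.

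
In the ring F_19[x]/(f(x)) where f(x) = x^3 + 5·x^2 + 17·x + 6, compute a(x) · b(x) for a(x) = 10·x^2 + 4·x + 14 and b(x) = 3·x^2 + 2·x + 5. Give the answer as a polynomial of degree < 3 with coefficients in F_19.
a · b ≡ 9·x^2 + 12·x + 18 (mod f(x))

Multiply as integer polynomials: a · b = 30·x^4 + 32·x^3 + 100·x^2 + 48·x + 70. Reducing coefficients mod 19: a · b ≡ 11·x^4 + 13·x^3 + 5·x^2 + 10·x + 13. Now divide by f(x) = x^3 + 5·x^2 + 17·x + 6 in F_19[x], eliminating the leading term at each step:
  leading term 11·x^4: subtract (11·x)·f(x) = 11·x^4 + 17·x^3 + 16·x^2 + 9·x, leaving 15·x^3 + 8·x^2 + x + 13 (coefficients mod 19)
  leading term 15·x^3: subtract (15)·f(x) = 15·x^3 + 18·x^2 + 8·x + 14, leaving 9·x^2 + 12·x + 18 (coefficients mod 19)
The degree is now < 3, so this is the remainder. Hence a · b ≡ 9·x^2 + 12·x + 18 in F_19[x]/(f).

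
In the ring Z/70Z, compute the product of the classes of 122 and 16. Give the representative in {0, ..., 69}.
62

Reduce the factors first: 122 ≡ 52 (mod 70), so 122 · 16 ≡ 52 · 16 (mod 70). 52 · 16 = 832. Dividing by 70: 832 = 11·70 + 62. So (122 · 16) mod 70 = 62.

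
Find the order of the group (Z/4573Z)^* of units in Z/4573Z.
|(Z/4573Z)^*| = 4288

(Z/4573Z)^* consists of the classes a with gcd(a, 4573) = 1, so its order is φ(4573). φ is multiplicative, with φ(p^e) = p^e − p^(e−1). Factorise 4573 = 17 · 269. Then
  φ(4573) = (17 − 1) · (269 − 1) = 16 · 268 = 4288.
Thus |(Z/4573Z)^*| = 4288.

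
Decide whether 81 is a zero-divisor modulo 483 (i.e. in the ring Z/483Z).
gcd(81, 483) = 3 > 1, so 81 is not a unit in Z/483Z. In Z/nZ every nonzero non-unit is a zero-divisor: explicitly, take b = 483/gcd = 161 ≠ 0 (mod 483); then 81·161 = 13041 = 27·483, i.e. 81·161 ≡ 0 (mod 483). So 81 is a zero-divisor.

Final answer: YES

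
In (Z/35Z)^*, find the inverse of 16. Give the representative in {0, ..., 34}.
Apply the extended Euclidean algorithm to (35, 16), tracking rows (r, s, t) with s·35 + t·16 = r. Each division r_prev = q·r_cur + r_new produces the new row as (previous row) − q·(current row):
  row A: (35, 1, 0)   [1·35 + 0·16 = 35]
  row B: (16, 0, 1)   [0·35 + 1·16 = 16]
  35 = 2·16 + 3   → row C = row A − 2·row B = (3, 1, −2)   [check: 1·35 − 2·16 = 3]
  16 = 5·3 + 1   → row D = row B − 5·row C = (1, −5, 11)   [check: −5·35 + 11·16 = 1]
  3 = 3·1 + 0   → remainder 0, stop. gcd = 1 (last nonzero row D).
The gcd is 1, so 16 is invertible mod 35. The last nonzero row gives −5·35 + 11·16 = 1, so t = 11. So 16^(−1) ≡ 11 (mod 35). Verify: 16 · 11 = 176 ≡ 1 (mod 35). ✓

Final answer: 16^(−1) ≡ 11 (mod 35)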